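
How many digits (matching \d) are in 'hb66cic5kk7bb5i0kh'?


\d matches any digit 0-9.
Scanning 'hb66cic5kk7bb5i0kh':
  pos 2: '6' -> DIGIT
  pos 3: '6' -> DIGIT
  pos 7: '5' -> DIGIT
  pos 10: '7' -> DIGIT
  pos 13: '5' -> DIGIT
  pos 15: '0' -> DIGIT
Digits found: ['6', '6', '5', '7', '5', '0']
Total: 6

6


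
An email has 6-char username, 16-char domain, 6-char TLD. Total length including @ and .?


An email address has format: username@domain.tld
Username length: 6
'@' character: 1
Domain length: 16
'.' character: 1
TLD length: 6
Total = 6 + 1 + 16 + 1 + 6 = 30

30


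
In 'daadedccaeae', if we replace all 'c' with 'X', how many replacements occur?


re.sub('c', 'X', text) replaces every occurrence of 'c' with 'X'.
Text: 'daadedccaeae'
Scanning for 'c':
  pos 6: 'c' -> replacement #1
  pos 7: 'c' -> replacement #2
Total replacements: 2

2


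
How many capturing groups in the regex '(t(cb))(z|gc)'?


To count capturing groups, count each '(' that starts a group.
Pattern: '(t(cb))(z|gc)'
Walking through the pattern:
  Position 0: '(' -> group #1
  Position 2: '(' -> group #2
  Position 7: '(' -> group #3
Total capturing groups: 3

3


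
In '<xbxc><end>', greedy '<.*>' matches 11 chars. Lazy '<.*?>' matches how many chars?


Greedy '<.*>' tries to match as MUCH as possible.
Lazy '<.*?>' tries to match as LITTLE as possible.

String: '<xbxc><end>'
Greedy '<.*>' starts at first '<' and extends to the LAST '>': '<xbxc><end>' (11 chars)
Lazy '<.*?>' starts at first '<' and stops at the FIRST '>': '<xbxc>' (6 chars)

6


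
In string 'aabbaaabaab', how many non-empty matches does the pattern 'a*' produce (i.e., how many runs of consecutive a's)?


Pattern 'a*' matches zero or more a's. We want non-empty runs of consecutive a's.
String: 'aabbaaabaab'
Walking through the string to find runs of a's:
  Run 1: positions 0-1 -> 'aa'
  Run 2: positions 4-6 -> 'aaa'
  Run 3: positions 8-9 -> 'aa'
Non-empty runs found: ['aa', 'aaa', 'aa']
Count: 3

3


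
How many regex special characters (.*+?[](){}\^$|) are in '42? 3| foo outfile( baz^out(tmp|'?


Regex special characters are: . * + ? [ ] ( ) { } \ ^ $ |
Scanning '42? 3| foo outfile( baz^out(tmp|':
  pos 2: '?' -> SPECIAL
  pos 5: '|' -> SPECIAL
  pos 18: '(' -> SPECIAL
  pos 23: '^' -> SPECIAL
  pos 27: '(' -> SPECIAL
  pos 31: '|' -> SPECIAL
Special chars found: ['?', '|', '(', '^', '(', '|']
Total: 6

6


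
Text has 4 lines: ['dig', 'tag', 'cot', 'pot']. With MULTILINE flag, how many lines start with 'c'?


With MULTILINE flag, ^ matches the start of each line.
Lines: ['dig', 'tag', 'cot', 'pot']
Checking which lines start with 'c':
  Line 1: 'dig' -> no
  Line 2: 'tag' -> no
  Line 3: 'cot' -> MATCH
  Line 4: 'pot' -> no
Matching lines: ['cot']
Count: 1

1


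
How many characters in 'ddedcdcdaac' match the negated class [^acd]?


Negated class [^acd] matches any char NOT in {a, c, d}
Scanning 'ddedcdcdaac':
  pos 0: 'd' -> no (excluded)
  pos 1: 'd' -> no (excluded)
  pos 2: 'e' -> MATCH
  pos 3: 'd' -> no (excluded)
  pos 4: 'c' -> no (excluded)
  pos 5: 'd' -> no (excluded)
  pos 6: 'c' -> no (excluded)
  pos 7: 'd' -> no (excluded)
  pos 8: 'a' -> no (excluded)
  pos 9: 'a' -> no (excluded)
  pos 10: 'c' -> no (excluded)
Total matches: 1

1


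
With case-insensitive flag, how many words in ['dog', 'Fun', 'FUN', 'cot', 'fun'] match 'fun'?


Case-insensitive matching: compare each word's lowercase form to 'fun'.
  'dog' -> lower='dog' -> no
  'Fun' -> lower='fun' -> MATCH
  'FUN' -> lower='fun' -> MATCH
  'cot' -> lower='cot' -> no
  'fun' -> lower='fun' -> MATCH
Matches: ['Fun', 'FUN', 'fun']
Count: 3

3


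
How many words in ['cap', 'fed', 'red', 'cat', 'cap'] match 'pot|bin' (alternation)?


Alternation 'pot|bin' matches either 'pot' or 'bin'.
Checking each word:
  'cap' -> no
  'fed' -> no
  'red' -> no
  'cat' -> no
  'cap' -> no
Matches: []
Count: 0

0


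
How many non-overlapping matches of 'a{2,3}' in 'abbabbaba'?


Pattern 'a{2,3}' matches between 2 and 3 consecutive a's (greedy).
String: 'abbabbaba'
Finding runs of a's and applying greedy matching:
  Run at pos 0: 'a' (length 1)
  Run at pos 3: 'a' (length 1)
  Run at pos 6: 'a' (length 1)
  Run at pos 8: 'a' (length 1)
Matches: []
Count: 0

0


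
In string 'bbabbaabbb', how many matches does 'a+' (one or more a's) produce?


Pattern 'a+' matches one or more consecutive a's.
String: 'bbabbaabbb'
Scanning for runs of a:
  Match 1: 'a' (length 1)
  Match 2: 'aa' (length 2)
Total matches: 2

2


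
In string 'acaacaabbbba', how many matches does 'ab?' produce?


Pattern 'ab?' matches 'a' optionally followed by 'b'.
String: 'acaacaabbbba'
Scanning left to right for 'a' then checking next char:
  Match 1: 'a' (a not followed by b)
  Match 2: 'a' (a not followed by b)
  Match 3: 'a' (a not followed by b)
  Match 4: 'a' (a not followed by b)
  Match 5: 'ab' (a followed by b)
  Match 6: 'a' (a not followed by b)
Total matches: 6

6


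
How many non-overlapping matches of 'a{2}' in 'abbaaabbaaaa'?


Pattern 'a{2}' matches exactly 2 consecutive a's (greedy, non-overlapping).
String: 'abbaaabbaaaa'
Scanning for runs of a's:
  Run at pos 0: 'a' (length 1) -> 0 match(es)
  Run at pos 3: 'aaa' (length 3) -> 1 match(es)
  Run at pos 8: 'aaaa' (length 4) -> 2 match(es)
Matches found: ['aa', 'aa', 'aa']
Total: 3

3


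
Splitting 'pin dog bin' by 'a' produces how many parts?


Splitting by 'a' breaks the string at each occurrence of the separator.
Text: 'pin dog bin'
Parts after split:
  Part 1: 'pin dog bin'
Total parts: 1

1


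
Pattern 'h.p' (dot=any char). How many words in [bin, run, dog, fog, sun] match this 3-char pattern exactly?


Pattern 'h.p' means: starts with 'h', any single char, ends with 'p'.
Checking each word (must be exactly 3 chars):
  'bin' (len=3): no
  'run' (len=3): no
  'dog' (len=3): no
  'fog' (len=3): no
  'sun' (len=3): no
Matching words: []
Total: 0

0


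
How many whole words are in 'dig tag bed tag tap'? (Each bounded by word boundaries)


Word boundaries (\b) mark the start/end of each word.
Text: 'dig tag bed tag tap'
Splitting by whitespace:
  Word 1: 'dig'
  Word 2: 'tag'
  Word 3: 'bed'
  Word 4: 'tag'
  Word 5: 'tap'
Total whole words: 5

5


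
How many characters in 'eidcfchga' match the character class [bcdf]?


Character class [bcdf] matches any of: {b, c, d, f}
Scanning string 'eidcfchga' character by character:
  pos 0: 'e' -> no
  pos 1: 'i' -> no
  pos 2: 'd' -> MATCH
  pos 3: 'c' -> MATCH
  pos 4: 'f' -> MATCH
  pos 5: 'c' -> MATCH
  pos 6: 'h' -> no
  pos 7: 'g' -> no
  pos 8: 'a' -> no
Total matches: 4

4


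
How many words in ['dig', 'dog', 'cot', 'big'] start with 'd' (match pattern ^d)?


Pattern ^d anchors to start of word. Check which words begin with 'd':
  'dig' -> MATCH (starts with 'd')
  'dog' -> MATCH (starts with 'd')
  'cot' -> no
  'big' -> no
Matching words: ['dig', 'dog']
Count: 2

2


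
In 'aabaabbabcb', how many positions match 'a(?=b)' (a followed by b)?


Lookahead 'a(?=b)' matches 'a' only when followed by 'b'.
String: 'aabaabbabcb'
Checking each position where char is 'a':
  pos 0: 'a' -> no (next='a')
  pos 1: 'a' -> MATCH (next='b')
  pos 3: 'a' -> no (next='a')
  pos 4: 'a' -> MATCH (next='b')
  pos 7: 'a' -> MATCH (next='b')
Matching positions: [1, 4, 7]
Count: 3

3


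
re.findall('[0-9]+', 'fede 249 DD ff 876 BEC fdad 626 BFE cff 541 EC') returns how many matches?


Pattern '[0-9]+' finds one or more digits.
Text: 'fede 249 DD ff 876 BEC fdad 626 BFE cff 541 EC'
Scanning for matches:
  Match 1: '249'
  Match 2: '876'
  Match 3: '626'
  Match 4: '541'
Total matches: 4

4


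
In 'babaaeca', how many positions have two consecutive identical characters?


Looking for consecutive identical characters in 'babaaeca':
  pos 0-1: 'b' vs 'a' -> different
  pos 1-2: 'a' vs 'b' -> different
  pos 2-3: 'b' vs 'a' -> different
  pos 3-4: 'a' vs 'a' -> MATCH ('aa')
  pos 4-5: 'a' vs 'e' -> different
  pos 5-6: 'e' vs 'c' -> different
  pos 6-7: 'c' vs 'a' -> different
Consecutive identical pairs: ['aa']
Count: 1

1


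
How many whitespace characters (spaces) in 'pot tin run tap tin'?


\s matches whitespace characters (spaces, tabs, etc.).
Text: 'pot tin run tap tin'
This text has 5 words separated by spaces.
Number of spaces = number of words - 1 = 5 - 1 = 4

4


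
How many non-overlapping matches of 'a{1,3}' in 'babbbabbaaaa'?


Pattern 'a{1,3}' matches between 1 and 3 consecutive a's (greedy).
String: 'babbbabbaaaa'
Finding runs of a's and applying greedy matching:
  Run at pos 1: 'a' (length 1)
  Run at pos 5: 'a' (length 1)
  Run at pos 8: 'aaaa' (length 4)
Matches: ['a', 'a', 'aaa', 'a']
Count: 4

4


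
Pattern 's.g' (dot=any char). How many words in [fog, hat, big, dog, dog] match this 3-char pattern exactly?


Pattern 's.g' means: starts with 's', any single char, ends with 'g'.
Checking each word (must be exactly 3 chars):
  'fog' (len=3): no
  'hat' (len=3): no
  'big' (len=3): no
  'dog' (len=3): no
  'dog' (len=3): no
Matching words: []
Total: 0

0


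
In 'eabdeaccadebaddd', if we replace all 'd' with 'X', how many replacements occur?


re.sub('d', 'X', text) replaces every occurrence of 'd' with 'X'.
Text: 'eabdeaccadebaddd'
Scanning for 'd':
  pos 3: 'd' -> replacement #1
  pos 9: 'd' -> replacement #2
  pos 13: 'd' -> replacement #3
  pos 14: 'd' -> replacement #4
  pos 15: 'd' -> replacement #5
Total replacements: 5

5


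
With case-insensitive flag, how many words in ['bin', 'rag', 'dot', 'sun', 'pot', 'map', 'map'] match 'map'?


Case-insensitive matching: compare each word's lowercase form to 'map'.
  'bin' -> lower='bin' -> no
  'rag' -> lower='rag' -> no
  'dot' -> lower='dot' -> no
  'sun' -> lower='sun' -> no
  'pot' -> lower='pot' -> no
  'map' -> lower='map' -> MATCH
  'map' -> lower='map' -> MATCH
Matches: ['map', 'map']
Count: 2

2


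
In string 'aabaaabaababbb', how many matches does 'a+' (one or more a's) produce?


Pattern 'a+' matches one or more consecutive a's.
String: 'aabaaabaababbb'
Scanning for runs of a:
  Match 1: 'aa' (length 2)
  Match 2: 'aaa' (length 3)
  Match 3: 'aa' (length 2)
  Match 4: 'a' (length 1)
Total matches: 4

4


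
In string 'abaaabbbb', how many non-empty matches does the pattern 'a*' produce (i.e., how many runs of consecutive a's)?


Pattern 'a*' matches zero or more a's. We want non-empty runs of consecutive a's.
String: 'abaaabbbb'
Walking through the string to find runs of a's:
  Run 1: positions 0-0 -> 'a'
  Run 2: positions 2-4 -> 'aaa'
Non-empty runs found: ['a', 'aaa']
Count: 2

2


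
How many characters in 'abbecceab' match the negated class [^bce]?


Negated class [^bce] matches any char NOT in {b, c, e}
Scanning 'abbecceab':
  pos 0: 'a' -> MATCH
  pos 1: 'b' -> no (excluded)
  pos 2: 'b' -> no (excluded)
  pos 3: 'e' -> no (excluded)
  pos 4: 'c' -> no (excluded)
  pos 5: 'c' -> no (excluded)
  pos 6: 'e' -> no (excluded)
  pos 7: 'a' -> MATCH
  pos 8: 'b' -> no (excluded)
Total matches: 2

2


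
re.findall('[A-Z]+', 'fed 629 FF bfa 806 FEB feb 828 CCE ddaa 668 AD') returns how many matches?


Pattern '[A-Z]+' finds one or more uppercase letters.
Text: 'fed 629 FF bfa 806 FEB feb 828 CCE ddaa 668 AD'
Scanning for matches:
  Match 1: 'FF'
  Match 2: 'FEB'
  Match 3: 'CCE'
  Match 4: 'AD'
Total matches: 4

4


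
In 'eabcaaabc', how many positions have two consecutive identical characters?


Looking for consecutive identical characters in 'eabcaaabc':
  pos 0-1: 'e' vs 'a' -> different
  pos 1-2: 'a' vs 'b' -> different
  pos 2-3: 'b' vs 'c' -> different
  pos 3-4: 'c' vs 'a' -> different
  pos 4-5: 'a' vs 'a' -> MATCH ('aa')
  pos 5-6: 'a' vs 'a' -> MATCH ('aa')
  pos 6-7: 'a' vs 'b' -> different
  pos 7-8: 'b' vs 'c' -> different
Consecutive identical pairs: ['aa', 'aa']
Count: 2

2


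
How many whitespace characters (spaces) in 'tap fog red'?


\s matches whitespace characters (spaces, tabs, etc.).
Text: 'tap fog red'
This text has 3 words separated by spaces.
Number of spaces = number of words - 1 = 3 - 1 = 2

2


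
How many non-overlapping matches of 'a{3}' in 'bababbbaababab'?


Pattern 'a{3}' matches exactly 3 consecutive a's (greedy, non-overlapping).
String: 'bababbbaababab'
Scanning for runs of a's:
  Run at pos 1: 'a' (length 1) -> 0 match(es)
  Run at pos 3: 'a' (length 1) -> 0 match(es)
  Run at pos 7: 'aa' (length 2) -> 0 match(es)
  Run at pos 10: 'a' (length 1) -> 0 match(es)
  Run at pos 12: 'a' (length 1) -> 0 match(es)
Matches found: []
Total: 0

0


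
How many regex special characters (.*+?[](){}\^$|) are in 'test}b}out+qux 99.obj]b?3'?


Regex special characters are: . * + ? [ ] ( ) { } \ ^ $ |
Scanning 'test}b}out+qux 99.obj]b?3':
  pos 4: '}' -> SPECIAL
  pos 6: '}' -> SPECIAL
  pos 10: '+' -> SPECIAL
  pos 17: '.' -> SPECIAL
  pos 21: ']' -> SPECIAL
  pos 23: '?' -> SPECIAL
Special chars found: ['}', '}', '+', '.', ']', '?']
Total: 6

6


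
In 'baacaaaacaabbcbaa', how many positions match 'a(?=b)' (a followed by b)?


Lookahead 'a(?=b)' matches 'a' only when followed by 'b'.
String: 'baacaaaacaabbcbaa'
Checking each position where char is 'a':
  pos 1: 'a' -> no (next='a')
  pos 2: 'a' -> no (next='c')
  pos 4: 'a' -> no (next='a')
  pos 5: 'a' -> no (next='a')
  pos 6: 'a' -> no (next='a')
  pos 7: 'a' -> no (next='c')
  pos 9: 'a' -> no (next='a')
  pos 10: 'a' -> MATCH (next='b')
  pos 15: 'a' -> no (next='a')
Matching positions: [10]
Count: 1

1


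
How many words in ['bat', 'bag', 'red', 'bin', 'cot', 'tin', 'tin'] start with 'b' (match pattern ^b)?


Pattern ^b anchors to start of word. Check which words begin with 'b':
  'bat' -> MATCH (starts with 'b')
  'bag' -> MATCH (starts with 'b')
  'red' -> no
  'bin' -> MATCH (starts with 'b')
  'cot' -> no
  'tin' -> no
  'tin' -> no
Matching words: ['bat', 'bag', 'bin']
Count: 3

3


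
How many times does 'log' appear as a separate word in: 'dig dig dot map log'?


Scanning each word for exact match 'log':
  Word 1: 'dig' -> no
  Word 2: 'dig' -> no
  Word 3: 'dot' -> no
  Word 4: 'map' -> no
  Word 5: 'log' -> MATCH
Total matches: 1

1


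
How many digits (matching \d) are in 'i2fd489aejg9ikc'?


\d matches any digit 0-9.
Scanning 'i2fd489aejg9ikc':
  pos 1: '2' -> DIGIT
  pos 4: '4' -> DIGIT
  pos 5: '8' -> DIGIT
  pos 6: '9' -> DIGIT
  pos 11: '9' -> DIGIT
Digits found: ['2', '4', '8', '9', '9']
Total: 5

5


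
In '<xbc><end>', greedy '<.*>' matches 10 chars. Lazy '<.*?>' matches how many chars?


Greedy '<.*>' tries to match as MUCH as possible.
Lazy '<.*?>' tries to match as LITTLE as possible.

String: '<xbc><end>'
Greedy '<.*>' starts at first '<' and extends to the LAST '>': '<xbc><end>' (10 chars)
Lazy '<.*?>' starts at first '<' and stops at the FIRST '>': '<xbc>' (5 chars)

5


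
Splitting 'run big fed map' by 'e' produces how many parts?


Splitting by 'e' breaks the string at each occurrence of the separator.
Text: 'run big fed map'
Parts after split:
  Part 1: 'run big f'
  Part 2: 'd map'
Total parts: 2

2


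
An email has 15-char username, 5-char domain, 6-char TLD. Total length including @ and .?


An email address has format: username@domain.tld
Username length: 15
'@' character: 1
Domain length: 5
'.' character: 1
TLD length: 6
Total = 15 + 1 + 5 + 1 + 6 = 28

28


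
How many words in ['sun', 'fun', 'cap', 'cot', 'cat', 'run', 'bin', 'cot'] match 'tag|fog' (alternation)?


Alternation 'tag|fog' matches either 'tag' or 'fog'.
Checking each word:
  'sun' -> no
  'fun' -> no
  'cap' -> no
  'cot' -> no
  'cat' -> no
  'run' -> no
  'bin' -> no
  'cot' -> no
Matches: []
Count: 0

0


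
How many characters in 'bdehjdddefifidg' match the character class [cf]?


Character class [cf] matches any of: {c, f}
Scanning string 'bdehjdddefifidg' character by character:
  pos 0: 'b' -> no
  pos 1: 'd' -> no
  pos 2: 'e' -> no
  pos 3: 'h' -> no
  pos 4: 'j' -> no
  pos 5: 'd' -> no
  pos 6: 'd' -> no
  pos 7: 'd' -> no
  pos 8: 'e' -> no
  pos 9: 'f' -> MATCH
  pos 10: 'i' -> no
  pos 11: 'f' -> MATCH
  pos 12: 'i' -> no
  pos 13: 'd' -> no
  pos 14: 'g' -> no
Total matches: 2

2


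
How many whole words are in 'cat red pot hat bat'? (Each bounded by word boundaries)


Word boundaries (\b) mark the start/end of each word.
Text: 'cat red pot hat bat'
Splitting by whitespace:
  Word 1: 'cat'
  Word 2: 'red'
  Word 3: 'pot'
  Word 4: 'hat'
  Word 5: 'bat'
Total whole words: 5

5


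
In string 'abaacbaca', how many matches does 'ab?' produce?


Pattern 'ab?' matches 'a' optionally followed by 'b'.
String: 'abaacbaca'
Scanning left to right for 'a' then checking next char:
  Match 1: 'ab' (a followed by b)
  Match 2: 'a' (a not followed by b)
  Match 3: 'a' (a not followed by b)
  Match 4: 'a' (a not followed by b)
  Match 5: 'a' (a not followed by b)
Total matches: 5

5


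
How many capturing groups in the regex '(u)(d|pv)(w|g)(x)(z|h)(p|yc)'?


To count capturing groups, count each '(' that starts a group.
Pattern: '(u)(d|pv)(w|g)(x)(z|h)(p|yc)'
Walking through the pattern:
  Position 0: '(' -> group #1
  Position 3: '(' -> group #2
  Position 9: '(' -> group #3
  Position 14: '(' -> group #4
  Position 17: '(' -> group #5
  Position 22: '(' -> group #6
Total capturing groups: 6

6


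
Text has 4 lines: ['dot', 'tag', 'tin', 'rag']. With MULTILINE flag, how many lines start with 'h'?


With MULTILINE flag, ^ matches the start of each line.
Lines: ['dot', 'tag', 'tin', 'rag']
Checking which lines start with 'h':
  Line 1: 'dot' -> no
  Line 2: 'tag' -> no
  Line 3: 'tin' -> no
  Line 4: 'rag' -> no
Matching lines: []
Count: 0

0


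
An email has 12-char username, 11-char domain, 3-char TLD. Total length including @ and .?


An email address has format: username@domain.tld
Username length: 12
'@' character: 1
Domain length: 11
'.' character: 1
TLD length: 3
Total = 12 + 1 + 11 + 1 + 3 = 28

28


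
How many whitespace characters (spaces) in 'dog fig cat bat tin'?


\s matches whitespace characters (spaces, tabs, etc.).
Text: 'dog fig cat bat tin'
This text has 5 words separated by spaces.
Number of spaces = number of words - 1 = 5 - 1 = 4

4


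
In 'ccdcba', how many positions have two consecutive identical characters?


Looking for consecutive identical characters in 'ccdcba':
  pos 0-1: 'c' vs 'c' -> MATCH ('cc')
  pos 1-2: 'c' vs 'd' -> different
  pos 2-3: 'd' vs 'c' -> different
  pos 3-4: 'c' vs 'b' -> different
  pos 4-5: 'b' vs 'a' -> different
Consecutive identical pairs: ['cc']
Count: 1

1


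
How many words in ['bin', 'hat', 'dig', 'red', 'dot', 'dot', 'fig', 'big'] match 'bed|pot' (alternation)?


Alternation 'bed|pot' matches either 'bed' or 'pot'.
Checking each word:
  'bin' -> no
  'hat' -> no
  'dig' -> no
  'red' -> no
  'dot' -> no
  'dot' -> no
  'fig' -> no
  'big' -> no
Matches: []
Count: 0

0


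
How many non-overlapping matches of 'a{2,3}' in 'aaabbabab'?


Pattern 'a{2,3}' matches between 2 and 3 consecutive a's (greedy).
String: 'aaabbabab'
Finding runs of a's and applying greedy matching:
  Run at pos 0: 'aaa' (length 3)
  Run at pos 5: 'a' (length 1)
  Run at pos 7: 'a' (length 1)
Matches: ['aaa']
Count: 1

1


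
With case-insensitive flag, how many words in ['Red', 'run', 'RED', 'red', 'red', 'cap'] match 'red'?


Case-insensitive matching: compare each word's lowercase form to 'red'.
  'Red' -> lower='red' -> MATCH
  'run' -> lower='run' -> no
  'RED' -> lower='red' -> MATCH
  'red' -> lower='red' -> MATCH
  'red' -> lower='red' -> MATCH
  'cap' -> lower='cap' -> no
Matches: ['Red', 'RED', 'red', 'red']
Count: 4

4


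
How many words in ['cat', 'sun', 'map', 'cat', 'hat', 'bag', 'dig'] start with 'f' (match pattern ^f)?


Pattern ^f anchors to start of word. Check which words begin with 'f':
  'cat' -> no
  'sun' -> no
  'map' -> no
  'cat' -> no
  'hat' -> no
  'bag' -> no
  'dig' -> no
Matching words: []
Count: 0

0


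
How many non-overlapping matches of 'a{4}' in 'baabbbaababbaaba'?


Pattern 'a{4}' matches exactly 4 consecutive a's (greedy, non-overlapping).
String: 'baabbbaababbaaba'
Scanning for runs of a's:
  Run at pos 1: 'aa' (length 2) -> 0 match(es)
  Run at pos 6: 'aa' (length 2) -> 0 match(es)
  Run at pos 9: 'a' (length 1) -> 0 match(es)
  Run at pos 12: 'aa' (length 2) -> 0 match(es)
  Run at pos 15: 'a' (length 1) -> 0 match(es)
Matches found: []
Total: 0

0


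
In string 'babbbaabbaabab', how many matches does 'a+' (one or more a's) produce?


Pattern 'a+' matches one or more consecutive a's.
String: 'babbbaabbaabab'
Scanning for runs of a:
  Match 1: 'a' (length 1)
  Match 2: 'aa' (length 2)
  Match 3: 'aa' (length 2)
  Match 4: 'a' (length 1)
Total matches: 4

4


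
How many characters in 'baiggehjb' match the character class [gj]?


Character class [gj] matches any of: {g, j}
Scanning string 'baiggehjb' character by character:
  pos 0: 'b' -> no
  pos 1: 'a' -> no
  pos 2: 'i' -> no
  pos 3: 'g' -> MATCH
  pos 4: 'g' -> MATCH
  pos 5: 'e' -> no
  pos 6: 'h' -> no
  pos 7: 'j' -> MATCH
  pos 8: 'b' -> no
Total matches: 3

3


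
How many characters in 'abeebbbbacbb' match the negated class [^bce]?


Negated class [^bce] matches any char NOT in {b, c, e}
Scanning 'abeebbbbacbb':
  pos 0: 'a' -> MATCH
  pos 1: 'b' -> no (excluded)
  pos 2: 'e' -> no (excluded)
  pos 3: 'e' -> no (excluded)
  pos 4: 'b' -> no (excluded)
  pos 5: 'b' -> no (excluded)
  pos 6: 'b' -> no (excluded)
  pos 7: 'b' -> no (excluded)
  pos 8: 'a' -> MATCH
  pos 9: 'c' -> no (excluded)
  pos 10: 'b' -> no (excluded)
  pos 11: 'b' -> no (excluded)
Total matches: 2

2


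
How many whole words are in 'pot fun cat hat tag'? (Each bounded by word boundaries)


Word boundaries (\b) mark the start/end of each word.
Text: 'pot fun cat hat tag'
Splitting by whitespace:
  Word 1: 'pot'
  Word 2: 'fun'
  Word 3: 'cat'
  Word 4: 'hat'
  Word 5: 'tag'
Total whole words: 5

5


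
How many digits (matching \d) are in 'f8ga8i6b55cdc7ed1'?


\d matches any digit 0-9.
Scanning 'f8ga8i6b55cdc7ed1':
  pos 1: '8' -> DIGIT
  pos 4: '8' -> DIGIT
  pos 6: '6' -> DIGIT
  pos 8: '5' -> DIGIT
  pos 9: '5' -> DIGIT
  pos 13: '7' -> DIGIT
  pos 16: '1' -> DIGIT
Digits found: ['8', '8', '6', '5', '5', '7', '1']
Total: 7

7


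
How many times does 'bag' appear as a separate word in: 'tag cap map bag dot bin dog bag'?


Scanning each word for exact match 'bag':
  Word 1: 'tag' -> no
  Word 2: 'cap' -> no
  Word 3: 'map' -> no
  Word 4: 'bag' -> MATCH
  Word 5: 'dot' -> no
  Word 6: 'bin' -> no
  Word 7: 'dog' -> no
  Word 8: 'bag' -> MATCH
Total matches: 2

2


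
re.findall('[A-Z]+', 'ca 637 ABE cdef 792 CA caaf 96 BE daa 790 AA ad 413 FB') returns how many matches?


Pattern '[A-Z]+' finds one or more uppercase letters.
Text: 'ca 637 ABE cdef 792 CA caaf 96 BE daa 790 AA ad 413 FB'
Scanning for matches:
  Match 1: 'ABE'
  Match 2: 'CA'
  Match 3: 'BE'
  Match 4: 'AA'
  Match 5: 'FB'
Total matches: 5

5


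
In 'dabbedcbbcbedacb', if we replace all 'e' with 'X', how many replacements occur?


re.sub('e', 'X', text) replaces every occurrence of 'e' with 'X'.
Text: 'dabbedcbbcbedacb'
Scanning for 'e':
  pos 4: 'e' -> replacement #1
  pos 11: 'e' -> replacement #2
Total replacements: 2

2


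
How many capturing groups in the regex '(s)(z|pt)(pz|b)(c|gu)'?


To count capturing groups, count each '(' that starts a group.
Pattern: '(s)(z|pt)(pz|b)(c|gu)'
Walking through the pattern:
  Position 0: '(' -> group #1
  Position 3: '(' -> group #2
  Position 9: '(' -> group #3
  Position 15: '(' -> group #4
Total capturing groups: 4

4


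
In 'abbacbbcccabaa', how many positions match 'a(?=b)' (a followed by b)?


Lookahead 'a(?=b)' matches 'a' only when followed by 'b'.
String: 'abbacbbcccabaa'
Checking each position where char is 'a':
  pos 0: 'a' -> MATCH (next='b')
  pos 3: 'a' -> no (next='c')
  pos 10: 'a' -> MATCH (next='b')
  pos 12: 'a' -> no (next='a')
Matching positions: [0, 10]
Count: 2

2


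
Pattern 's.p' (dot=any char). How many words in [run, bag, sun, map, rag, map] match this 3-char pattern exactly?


Pattern 's.p' means: starts with 's', any single char, ends with 'p'.
Checking each word (must be exactly 3 chars):
  'run' (len=3): no
  'bag' (len=3): no
  'sun' (len=3): no
  'map' (len=3): no
  'rag' (len=3): no
  'map' (len=3): no
Matching words: []
Total: 0

0


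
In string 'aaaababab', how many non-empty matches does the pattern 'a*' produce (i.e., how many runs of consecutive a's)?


Pattern 'a*' matches zero or more a's. We want non-empty runs of consecutive a's.
String: 'aaaababab'
Walking through the string to find runs of a's:
  Run 1: positions 0-3 -> 'aaaa'
  Run 2: positions 5-5 -> 'a'
  Run 3: positions 7-7 -> 'a'
Non-empty runs found: ['aaaa', 'a', 'a']
Count: 3

3


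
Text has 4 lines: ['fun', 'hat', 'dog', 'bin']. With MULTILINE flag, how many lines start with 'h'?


With MULTILINE flag, ^ matches the start of each line.
Lines: ['fun', 'hat', 'dog', 'bin']
Checking which lines start with 'h':
  Line 1: 'fun' -> no
  Line 2: 'hat' -> MATCH
  Line 3: 'dog' -> no
  Line 4: 'bin' -> no
Matching lines: ['hat']
Count: 1

1


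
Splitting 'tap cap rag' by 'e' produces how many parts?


Splitting by 'e' breaks the string at each occurrence of the separator.
Text: 'tap cap rag'
Parts after split:
  Part 1: 'tap cap rag'
Total parts: 1

1


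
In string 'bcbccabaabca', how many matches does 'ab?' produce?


Pattern 'ab?' matches 'a' optionally followed by 'b'.
String: 'bcbccabaabca'
Scanning left to right for 'a' then checking next char:
  Match 1: 'ab' (a followed by b)
  Match 2: 'a' (a not followed by b)
  Match 3: 'ab' (a followed by b)
  Match 4: 'a' (a not followed by b)
Total matches: 4

4


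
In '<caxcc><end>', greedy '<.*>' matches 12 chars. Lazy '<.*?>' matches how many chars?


Greedy '<.*>' tries to match as MUCH as possible.
Lazy '<.*?>' tries to match as LITTLE as possible.

String: '<caxcc><end>'
Greedy '<.*>' starts at first '<' and extends to the LAST '>': '<caxcc><end>' (12 chars)
Lazy '<.*?>' starts at first '<' and stops at the FIRST '>': '<caxcc>' (7 chars)

7


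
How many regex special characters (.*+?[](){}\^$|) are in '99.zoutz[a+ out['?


Regex special characters are: . * + ? [ ] ( ) { } \ ^ $ |
Scanning '99.zoutz[a+ out[':
  pos 2: '.' -> SPECIAL
  pos 8: '[' -> SPECIAL
  pos 10: '+' -> SPECIAL
  pos 15: '[' -> SPECIAL
Special chars found: ['.', '[', '+', '[']
Total: 4

4


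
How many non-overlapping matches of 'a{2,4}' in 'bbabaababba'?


Pattern 'a{2,4}' matches between 2 and 4 consecutive a's (greedy).
String: 'bbabaababba'
Finding runs of a's and applying greedy matching:
  Run at pos 2: 'a' (length 1)
  Run at pos 4: 'aa' (length 2)
  Run at pos 7: 'a' (length 1)
  Run at pos 10: 'a' (length 1)
Matches: ['aa']
Count: 1

1


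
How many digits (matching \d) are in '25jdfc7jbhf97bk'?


\d matches any digit 0-9.
Scanning '25jdfc7jbhf97bk':
  pos 0: '2' -> DIGIT
  pos 1: '5' -> DIGIT
  pos 6: '7' -> DIGIT
  pos 11: '9' -> DIGIT
  pos 12: '7' -> DIGIT
Digits found: ['2', '5', '7', '9', '7']
Total: 5

5


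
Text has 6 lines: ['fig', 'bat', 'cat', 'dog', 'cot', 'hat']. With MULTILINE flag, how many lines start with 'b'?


With MULTILINE flag, ^ matches the start of each line.
Lines: ['fig', 'bat', 'cat', 'dog', 'cot', 'hat']
Checking which lines start with 'b':
  Line 1: 'fig' -> no
  Line 2: 'bat' -> MATCH
  Line 3: 'cat' -> no
  Line 4: 'dog' -> no
  Line 5: 'cot' -> no
  Line 6: 'hat' -> no
Matching lines: ['bat']
Count: 1

1


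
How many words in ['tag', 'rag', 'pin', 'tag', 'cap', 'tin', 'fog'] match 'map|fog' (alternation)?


Alternation 'map|fog' matches either 'map' or 'fog'.
Checking each word:
  'tag' -> no
  'rag' -> no
  'pin' -> no
  'tag' -> no
  'cap' -> no
  'tin' -> no
  'fog' -> MATCH
Matches: ['fog']
Count: 1

1


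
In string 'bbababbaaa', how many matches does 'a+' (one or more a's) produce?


Pattern 'a+' matches one or more consecutive a's.
String: 'bbababbaaa'
Scanning for runs of a:
  Match 1: 'a' (length 1)
  Match 2: 'a' (length 1)
  Match 3: 'aaa' (length 3)
Total matches: 3

3


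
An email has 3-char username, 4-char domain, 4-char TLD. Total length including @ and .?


An email address has format: username@domain.tld
Username length: 3
'@' character: 1
Domain length: 4
'.' character: 1
TLD length: 4
Total = 3 + 1 + 4 + 1 + 4 = 13

13


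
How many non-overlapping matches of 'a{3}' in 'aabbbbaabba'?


Pattern 'a{3}' matches exactly 3 consecutive a's (greedy, non-overlapping).
String: 'aabbbbaabba'
Scanning for runs of a's:
  Run at pos 0: 'aa' (length 2) -> 0 match(es)
  Run at pos 6: 'aa' (length 2) -> 0 match(es)
  Run at pos 10: 'a' (length 1) -> 0 match(es)
Matches found: []
Total: 0

0


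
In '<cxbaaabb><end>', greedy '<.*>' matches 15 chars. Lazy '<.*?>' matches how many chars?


Greedy '<.*>' tries to match as MUCH as possible.
Lazy '<.*?>' tries to match as LITTLE as possible.

String: '<cxbaaabb><end>'
Greedy '<.*>' starts at first '<' and extends to the LAST '>': '<cxbaaabb><end>' (15 chars)
Lazy '<.*?>' starts at first '<' and stops at the FIRST '>': '<cxbaaabb>' (10 chars)

10


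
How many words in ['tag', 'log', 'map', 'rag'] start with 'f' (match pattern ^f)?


Pattern ^f anchors to start of word. Check which words begin with 'f':
  'tag' -> no
  'log' -> no
  'map' -> no
  'rag' -> no
Matching words: []
Count: 0

0


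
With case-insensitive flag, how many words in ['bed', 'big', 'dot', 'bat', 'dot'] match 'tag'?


Case-insensitive matching: compare each word's lowercase form to 'tag'.
  'bed' -> lower='bed' -> no
  'big' -> lower='big' -> no
  'dot' -> lower='dot' -> no
  'bat' -> lower='bat' -> no
  'dot' -> lower='dot' -> no
Matches: []
Count: 0

0


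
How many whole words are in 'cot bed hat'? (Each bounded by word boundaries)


Word boundaries (\b) mark the start/end of each word.
Text: 'cot bed hat'
Splitting by whitespace:
  Word 1: 'cot'
  Word 2: 'bed'
  Word 3: 'hat'
Total whole words: 3

3


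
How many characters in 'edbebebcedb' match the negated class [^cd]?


Negated class [^cd] matches any char NOT in {c, d}
Scanning 'edbebebcedb':
  pos 0: 'e' -> MATCH
  pos 1: 'd' -> no (excluded)
  pos 2: 'b' -> MATCH
  pos 3: 'e' -> MATCH
  pos 4: 'b' -> MATCH
  pos 5: 'e' -> MATCH
  pos 6: 'b' -> MATCH
  pos 7: 'c' -> no (excluded)
  pos 8: 'e' -> MATCH
  pos 9: 'd' -> no (excluded)
  pos 10: 'b' -> MATCH
Total matches: 8

8


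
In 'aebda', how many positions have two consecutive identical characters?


Looking for consecutive identical characters in 'aebda':
  pos 0-1: 'a' vs 'e' -> different
  pos 1-2: 'e' vs 'b' -> different
  pos 2-3: 'b' vs 'd' -> different
  pos 3-4: 'd' vs 'a' -> different
Consecutive identical pairs: []
Count: 0

0


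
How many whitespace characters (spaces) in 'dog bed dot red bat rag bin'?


\s matches whitespace characters (spaces, tabs, etc.).
Text: 'dog bed dot red bat rag bin'
This text has 7 words separated by spaces.
Number of spaces = number of words - 1 = 7 - 1 = 6

6


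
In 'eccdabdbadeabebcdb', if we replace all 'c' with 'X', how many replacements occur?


re.sub('c', 'X', text) replaces every occurrence of 'c' with 'X'.
Text: 'eccdabdbadeabebcdb'
Scanning for 'c':
  pos 1: 'c' -> replacement #1
  pos 2: 'c' -> replacement #2
  pos 15: 'c' -> replacement #3
Total replacements: 3

3


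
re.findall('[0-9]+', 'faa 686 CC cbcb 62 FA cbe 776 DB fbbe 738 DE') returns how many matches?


Pattern '[0-9]+' finds one or more digits.
Text: 'faa 686 CC cbcb 62 FA cbe 776 DB fbbe 738 DE'
Scanning for matches:
  Match 1: '686'
  Match 2: '62'
  Match 3: '776'
  Match 4: '738'
Total matches: 4

4


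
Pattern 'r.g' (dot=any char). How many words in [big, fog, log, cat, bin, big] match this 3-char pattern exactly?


Pattern 'r.g' means: starts with 'r', any single char, ends with 'g'.
Checking each word (must be exactly 3 chars):
  'big' (len=3): no
  'fog' (len=3): no
  'log' (len=3): no
  'cat' (len=3): no
  'bin' (len=3): no
  'big' (len=3): no
Matching words: []
Total: 0

0


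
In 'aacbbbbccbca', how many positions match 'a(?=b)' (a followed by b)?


Lookahead 'a(?=b)' matches 'a' only when followed by 'b'.
String: 'aacbbbbccbca'
Checking each position where char is 'a':
  pos 0: 'a' -> no (next='a')
  pos 1: 'a' -> no (next='c')
Matching positions: []
Count: 0

0


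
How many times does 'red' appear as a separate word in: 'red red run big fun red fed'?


Scanning each word for exact match 'red':
  Word 1: 'red' -> MATCH
  Word 2: 'red' -> MATCH
  Word 3: 'run' -> no
  Word 4: 'big' -> no
  Word 5: 'fun' -> no
  Word 6: 'red' -> MATCH
  Word 7: 'fed' -> no
Total matches: 3

3


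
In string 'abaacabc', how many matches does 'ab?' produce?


Pattern 'ab?' matches 'a' optionally followed by 'b'.
String: 'abaacabc'
Scanning left to right for 'a' then checking next char:
  Match 1: 'ab' (a followed by b)
  Match 2: 'a' (a not followed by b)
  Match 3: 'a' (a not followed by b)
  Match 4: 'ab' (a followed by b)
Total matches: 4

4


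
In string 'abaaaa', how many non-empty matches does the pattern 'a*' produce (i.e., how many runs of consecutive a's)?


Pattern 'a*' matches zero or more a's. We want non-empty runs of consecutive a's.
String: 'abaaaa'
Walking through the string to find runs of a's:
  Run 1: positions 0-0 -> 'a'
  Run 2: positions 2-5 -> 'aaaa'
Non-empty runs found: ['a', 'aaaa']
Count: 2

2


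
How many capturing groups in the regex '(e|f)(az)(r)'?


To count capturing groups, count each '(' that starts a group.
Pattern: '(e|f)(az)(r)'
Walking through the pattern:
  Position 0: '(' -> group #1
  Position 5: '(' -> group #2
  Position 9: '(' -> group #3
Total capturing groups: 3

3


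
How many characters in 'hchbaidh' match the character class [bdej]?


Character class [bdej] matches any of: {b, d, e, j}
Scanning string 'hchbaidh' character by character:
  pos 0: 'h' -> no
  pos 1: 'c' -> no
  pos 2: 'h' -> no
  pos 3: 'b' -> MATCH
  pos 4: 'a' -> no
  pos 5: 'i' -> no
  pos 6: 'd' -> MATCH
  pos 7: 'h' -> no
Total matches: 2

2


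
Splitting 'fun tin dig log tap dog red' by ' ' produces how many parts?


Splitting by ' ' breaks the string at each occurrence of the separator.
Text: 'fun tin dig log tap dog red'
Parts after split:
  Part 1: 'fun'
  Part 2: 'tin'
  Part 3: 'dig'
  Part 4: 'log'
  Part 5: 'tap'
  Part 6: 'dog'
  Part 7: 'red'
Total parts: 7

7


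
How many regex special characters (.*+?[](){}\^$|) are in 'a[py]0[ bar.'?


Regex special characters are: . * + ? [ ] ( ) { } \ ^ $ |
Scanning 'a[py]0[ bar.':
  pos 1: '[' -> SPECIAL
  pos 4: ']' -> SPECIAL
  pos 6: '[' -> SPECIAL
  pos 11: '.' -> SPECIAL
Special chars found: ['[', ']', '[', '.']
Total: 4

4


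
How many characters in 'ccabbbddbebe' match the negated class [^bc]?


Negated class [^bc] matches any char NOT in {b, c}
Scanning 'ccabbbddbebe':
  pos 0: 'c' -> no (excluded)
  pos 1: 'c' -> no (excluded)
  pos 2: 'a' -> MATCH
  pos 3: 'b' -> no (excluded)
  pos 4: 'b' -> no (excluded)
  pos 5: 'b' -> no (excluded)
  pos 6: 'd' -> MATCH
  pos 7: 'd' -> MATCH
  pos 8: 'b' -> no (excluded)
  pos 9: 'e' -> MATCH
  pos 10: 'b' -> no (excluded)
  pos 11: 'e' -> MATCH
Total matches: 5

5


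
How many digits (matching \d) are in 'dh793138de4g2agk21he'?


\d matches any digit 0-9.
Scanning 'dh793138de4g2agk21he':
  pos 2: '7' -> DIGIT
  pos 3: '9' -> DIGIT
  pos 4: '3' -> DIGIT
  pos 5: '1' -> DIGIT
  pos 6: '3' -> DIGIT
  pos 7: '8' -> DIGIT
  pos 10: '4' -> DIGIT
  pos 12: '2' -> DIGIT
  pos 16: '2' -> DIGIT
  pos 17: '1' -> DIGIT
Digits found: ['7', '9', '3', '1', '3', '8', '4', '2', '2', '1']
Total: 10

10


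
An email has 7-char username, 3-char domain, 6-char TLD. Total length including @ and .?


An email address has format: username@domain.tld
Username length: 7
'@' character: 1
Domain length: 3
'.' character: 1
TLD length: 6
Total = 7 + 1 + 3 + 1 + 6 = 18

18


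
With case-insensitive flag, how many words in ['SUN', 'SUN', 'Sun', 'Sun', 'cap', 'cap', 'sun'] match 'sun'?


Case-insensitive matching: compare each word's lowercase form to 'sun'.
  'SUN' -> lower='sun' -> MATCH
  'SUN' -> lower='sun' -> MATCH
  'Sun' -> lower='sun' -> MATCH
  'Sun' -> lower='sun' -> MATCH
  'cap' -> lower='cap' -> no
  'cap' -> lower='cap' -> no
  'sun' -> lower='sun' -> MATCH
Matches: ['SUN', 'SUN', 'Sun', 'Sun', 'sun']
Count: 5

5


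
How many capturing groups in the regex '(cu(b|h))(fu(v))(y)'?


To count capturing groups, count each '(' that starts a group.
Pattern: '(cu(b|h))(fu(v))(y)'
Walking through the pattern:
  Position 0: '(' -> group #1
  Position 3: '(' -> group #2
  Position 9: '(' -> group #3
  Position 12: '(' -> group #4
  Position 16: '(' -> group #5
Total capturing groups: 5

5


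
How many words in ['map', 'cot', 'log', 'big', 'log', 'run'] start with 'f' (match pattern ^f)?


Pattern ^f anchors to start of word. Check which words begin with 'f':
  'map' -> no
  'cot' -> no
  'log' -> no
  'big' -> no
  'log' -> no
  'run' -> no
Matching words: []
Count: 0

0


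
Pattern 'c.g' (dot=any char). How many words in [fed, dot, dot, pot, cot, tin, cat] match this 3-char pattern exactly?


Pattern 'c.g' means: starts with 'c', any single char, ends with 'g'.
Checking each word (must be exactly 3 chars):
  'fed' (len=3): no
  'dot' (len=3): no
  'dot' (len=3): no
  'pot' (len=3): no
  'cot' (len=3): no
  'tin' (len=3): no
  'cat' (len=3): no
Matching words: []
Total: 0

0


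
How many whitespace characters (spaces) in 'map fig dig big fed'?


\s matches whitespace characters (spaces, tabs, etc.).
Text: 'map fig dig big fed'
This text has 5 words separated by spaces.
Number of spaces = number of words - 1 = 5 - 1 = 4

4


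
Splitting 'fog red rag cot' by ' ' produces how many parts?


Splitting by ' ' breaks the string at each occurrence of the separator.
Text: 'fog red rag cot'
Parts after split:
  Part 1: 'fog'
  Part 2: 'red'
  Part 3: 'rag'
  Part 4: 'cot'
Total parts: 4

4


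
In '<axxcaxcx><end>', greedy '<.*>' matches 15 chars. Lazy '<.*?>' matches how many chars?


Greedy '<.*>' tries to match as MUCH as possible.
Lazy '<.*?>' tries to match as LITTLE as possible.

String: '<axxcaxcx><end>'
Greedy '<.*>' starts at first '<' and extends to the LAST '>': '<axxcaxcx><end>' (15 chars)
Lazy '<.*?>' starts at first '<' and stops at the FIRST '>': '<axxcaxcx>' (10 chars)

10


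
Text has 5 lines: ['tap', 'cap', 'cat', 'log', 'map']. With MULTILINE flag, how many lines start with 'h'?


With MULTILINE flag, ^ matches the start of each line.
Lines: ['tap', 'cap', 'cat', 'log', 'map']
Checking which lines start with 'h':
  Line 1: 'tap' -> no
  Line 2: 'cap' -> no
  Line 3: 'cat' -> no
  Line 4: 'log' -> no
  Line 5: 'map' -> no
Matching lines: []
Count: 0

0


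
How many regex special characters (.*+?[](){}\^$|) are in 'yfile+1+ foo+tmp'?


Regex special characters are: . * + ? [ ] ( ) { } \ ^ $ |
Scanning 'yfile+1+ foo+tmp':
  pos 5: '+' -> SPECIAL
  pos 7: '+' -> SPECIAL
  pos 12: '+' -> SPECIAL
Special chars found: ['+', '+', '+']
Total: 3

3


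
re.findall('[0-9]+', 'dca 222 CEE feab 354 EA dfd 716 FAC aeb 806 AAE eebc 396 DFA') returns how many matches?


Pattern '[0-9]+' finds one or more digits.
Text: 'dca 222 CEE feab 354 EA dfd 716 FAC aeb 806 AAE eebc 396 DFA'
Scanning for matches:
  Match 1: '222'
  Match 2: '354'
  Match 3: '716'
  Match 4: '806'
  Match 5: '396'
Total matches: 5

5


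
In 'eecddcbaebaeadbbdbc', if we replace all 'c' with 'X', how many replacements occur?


re.sub('c', 'X', text) replaces every occurrence of 'c' with 'X'.
Text: 'eecddcbaebaeadbbdbc'
Scanning for 'c':
  pos 2: 'c' -> replacement #1
  pos 5: 'c' -> replacement #2
  pos 18: 'c' -> replacement #3
Total replacements: 3

3
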